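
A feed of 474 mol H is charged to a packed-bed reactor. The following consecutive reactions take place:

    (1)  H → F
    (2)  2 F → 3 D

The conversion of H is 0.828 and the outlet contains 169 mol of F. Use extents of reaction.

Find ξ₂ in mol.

Conversion of H: H consumed = 1ξ₁ = 0.828 × 474 → ξ₁ = 392.5 mol.
F balance: n_F = 0 + 1ξ₁ − 2ξ₂ = 169 → ξ₂ = (1·392.5 − 169)/2 = 111.7 mol.
Outlet amounts (n = n₀ + Σ ν·ξ):
  H: 474 − 1(392.5) = 81.53
  F: 0 + 1(392.5) − 2(111.7) = 169
  D: 0 + 3(111.7) = 335.2

ξ₂ = 112 mol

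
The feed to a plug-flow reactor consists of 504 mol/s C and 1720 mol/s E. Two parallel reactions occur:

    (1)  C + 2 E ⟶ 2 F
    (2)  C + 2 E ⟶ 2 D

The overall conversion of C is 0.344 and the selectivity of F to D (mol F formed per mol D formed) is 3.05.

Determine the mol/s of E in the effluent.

Conversion of C: C consumed = 0.344 × 504 = 173.4 mol/s = 1ξ₁ + 1ξ₂.
Selectivity: 2ξ₁ / (2ξ₂) = 3.05 → ξ₁ = 3.05 ξ₂.
Substitute: (1·3.05 + 1) ξ₂ = 173.4 → ξ₂ = 42.81 mol/s, ξ₁ = 130.6 mol/s.
Outlet amounts (n = n₀ + Σ ν·ξ):
  C: 504 − 1(130.6) − 1(42.81) = 330.6
  E: 1720 − 2(130.6) − 2(42.81) = 1373
  F: 0 + 2(130.6) = 261.1
  D: 0 + 2(42.81) = 85.62

1370 mol/s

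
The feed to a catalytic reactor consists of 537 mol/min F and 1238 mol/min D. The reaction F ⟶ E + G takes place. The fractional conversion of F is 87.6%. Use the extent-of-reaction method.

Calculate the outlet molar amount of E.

470 mol/min

F reacted = 0.876 × 537 = 470.4 mol/min; ν_F = −1, so ξ = 470.4/1 = 470.4 mol/min.
Outlet amounts (n = n₀ + ν ξ):
  F: 537 − 1(470.4) = 66.59
  E: 0 + 1(470.4) = 470.4
  G: 0 + 1(470.4) = 470.4
  D: 1238 (inert)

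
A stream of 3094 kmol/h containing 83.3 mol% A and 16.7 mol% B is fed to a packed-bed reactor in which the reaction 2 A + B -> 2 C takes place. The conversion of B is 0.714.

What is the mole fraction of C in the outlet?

B reacted = 0.714 × 516.7 = 368.9 kmol/h; ν_B = −1, so ξ = 368.9/1 = 368.9 kmol/h.
Outlet amounts (n = n₀ + ν ξ):
  A: 2577 − 2(368.9) = 1839
  B: 516.7 − 1(368.9) = 147.8
  C: 0 + 2(368.9) = 737.8
Total out = 2725 kmol/h; y_C = 737.8 / 2725 = 0.2708.

0.271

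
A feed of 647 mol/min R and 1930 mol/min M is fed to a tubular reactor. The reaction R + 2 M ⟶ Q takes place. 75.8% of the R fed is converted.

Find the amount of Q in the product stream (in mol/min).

R reacted = 0.758 × 647 = 490.4 mol/min; ν_R = −1, so ξ = 490.4/1 = 490.4 mol/min.
Outlet amounts (n = n₀ + ν ξ):
  R: 647 − 1(490.4) = 156.6
  M: 1930 − 2(490.4) = 949.1
  Q: 0 + 1(490.4) = 490.4

490 mol/min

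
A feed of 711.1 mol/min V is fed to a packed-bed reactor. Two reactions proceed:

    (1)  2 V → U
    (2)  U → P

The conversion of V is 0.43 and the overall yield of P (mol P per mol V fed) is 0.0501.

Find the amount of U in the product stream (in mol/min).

117 mol/min

Conversion of V: V consumed = 2ξ₁ = 0.43 × 711.1 → ξ₁ = 152.9 mol/min.
Yield of P: 1ξ₂ / 711.1 = 0.0501 → ξ₂ = 35.63 mol/min.
Outlet amounts (n = n₀ + Σ ν·ξ):
  V: 711.1 − 2(152.9) = 405.3
  U: 0 + 1(152.9) − 1(35.63) = 117.3
  P: 0 + 1(35.63) = 35.63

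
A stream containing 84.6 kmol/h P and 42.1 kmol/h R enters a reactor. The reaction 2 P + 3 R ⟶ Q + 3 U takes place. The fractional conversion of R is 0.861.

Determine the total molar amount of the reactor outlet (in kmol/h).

115 kmol/h

R reacted = 0.861 × 42.1 = 36.25 kmol/h; ν_R = −3, so ξ = 36.25/3 = 12.08 kmol/h.
Outlet amounts (n = n₀ + ν ξ):
  P: 84.6 − 2(12.08) = 60.43
  R: 42.1 − 3(12.08) = 5.852
  Q: 0 + 1(12.08) = 12.08
  U: 0 + 3(12.08) = 36.25
Total out = 60.43 + 5.852 + 12.08 + 36.25 = 114.6 kmol/h.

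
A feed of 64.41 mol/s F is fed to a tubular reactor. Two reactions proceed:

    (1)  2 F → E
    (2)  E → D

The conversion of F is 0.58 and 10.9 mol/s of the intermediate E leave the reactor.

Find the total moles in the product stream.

Conversion of F: F consumed = 2ξ₁ = 0.58 × 64.41 → ξ₁ = 18.68 mol/s.
E balance: n_E = 0 + 1ξ₁ − 1ξ₂ = 10.9 → ξ₂ = (1·18.68 − 10.9)/1 = 7.779 mol/s.
Outlet amounts (n = n₀ + Σ ν·ξ):
  F: 64.41 − 2(18.68) = 27.05
  E: 0 + 1(18.68) − 1(7.779) = 10.9
  D: 0 + 1(7.779) = 7.779
Total out = 27.05 + 10.9 + 7.779 = 45.73 mol/s.

45.7 mol/s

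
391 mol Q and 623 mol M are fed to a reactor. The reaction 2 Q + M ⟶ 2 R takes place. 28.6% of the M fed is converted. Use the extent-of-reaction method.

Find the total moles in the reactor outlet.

M reacted = 0.286 × 623 = 178.2 mol; ν_M = −1, so ξ = 178.2/1 = 178.2 mol.
Outlet amounts (n = n₀ + ν ξ):
  Q: 391 − 2(178.2) = 34.64
  M: 623 − 1(178.2) = 444.8
  R: 0 + 2(178.2) = 356.4
Total out = 34.64 + 444.8 + 356.4 = 835.8 mol.

836 mol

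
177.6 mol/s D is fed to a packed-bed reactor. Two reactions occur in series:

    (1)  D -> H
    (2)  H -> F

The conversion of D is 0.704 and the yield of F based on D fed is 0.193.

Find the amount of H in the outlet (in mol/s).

90.8 mol/s

Conversion of D: D consumed = 1ξ₁ = 0.704 × 177.6 → ξ₁ = 125 mol/s.
Yield of F: 1ξ₂ / 177.6 = 0.193 → ξ₂ = 34.28 mol/s.
Outlet amounts (n = n₀ + Σ ν·ξ):
  D: 177.6 − 1(125) = 52.57
  H: 0 + 1(125) − 1(34.28) = 90.75
  F: 0 + 1(34.28) = 34.28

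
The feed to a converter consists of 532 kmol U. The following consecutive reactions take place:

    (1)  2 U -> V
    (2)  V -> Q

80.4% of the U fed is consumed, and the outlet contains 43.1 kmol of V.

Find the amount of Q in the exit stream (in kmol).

Conversion of U: U consumed = 2ξ₁ = 0.804 × 532 → ξ₁ = 213.9 kmol.
V balance: n_V = 0 + 1ξ₁ − 1ξ₂ = 43.1 → ξ₂ = (1·213.9 − 43.1)/1 = 170.8 kmol.
Outlet amounts (n = n₀ + Σ ν·ξ):
  U: 532 − 2(213.9) = 104.3
  V: 0 + 1(213.9) − 1(170.8) = 43.1
  Q: 0 + 1(170.8) = 170.8

171 kmol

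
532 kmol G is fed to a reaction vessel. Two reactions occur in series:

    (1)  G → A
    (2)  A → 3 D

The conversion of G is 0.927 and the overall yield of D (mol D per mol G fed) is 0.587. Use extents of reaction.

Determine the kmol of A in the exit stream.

389 kmol

Conversion of G: G consumed = 1ξ₁ = 0.927 × 532 → ξ₁ = 493.2 kmol.
Yield of D: 3ξ₂ / 532 = 0.587 → ξ₂ = 104.1 kmol.
Outlet amounts (n = n₀ + Σ ν·ξ):
  G: 532 − 1(493.2) = 38.84
  A: 0 + 1(493.2) − 1(104.1) = 389.1
  D: 0 + 3(104.1) = 312.3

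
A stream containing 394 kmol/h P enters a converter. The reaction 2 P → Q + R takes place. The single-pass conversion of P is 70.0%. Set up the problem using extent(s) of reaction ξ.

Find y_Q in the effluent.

0.35

P reacted = 0.7 × 394 = 275.8 kmol/h; ν_P = −2, so ξ = 275.8/2 = 137.9 kmol/h.
Outlet amounts (n = n₀ + ν ξ):
  P: 394 − 2(137.9) = 118.2
  Q: 0 + 1(137.9) = 137.9
  R: 0 + 1(137.9) = 137.9
Total out = 394 kmol/h; y_Q = 137.9 / 394 = 0.35.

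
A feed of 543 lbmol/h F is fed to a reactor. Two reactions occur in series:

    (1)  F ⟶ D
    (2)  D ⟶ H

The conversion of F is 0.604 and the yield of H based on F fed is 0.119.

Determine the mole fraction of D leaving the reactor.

0.485

Conversion of F: F consumed = 1ξ₁ = 0.604 × 543 → ξ₁ = 328 lbmol/h.
Yield of H: 1ξ₂ / 543 = 0.119 → ξ₂ = 64.62 lbmol/h.
Outlet amounts (n = n₀ + Σ ν·ξ):
  F: 543 − 1(328) = 215
  D: 0 + 1(328) − 1(64.62) = 263.4
  H: 0 + 1(64.62) = 64.62
Total out = 543 lbmol/h; y_D = 263.4 / 543 = 0.485.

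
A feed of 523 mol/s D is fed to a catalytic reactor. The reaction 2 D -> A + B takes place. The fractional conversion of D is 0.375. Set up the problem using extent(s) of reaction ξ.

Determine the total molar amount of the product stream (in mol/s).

D reacted = 0.375 × 523 = 196.1 mol/s; ν_D = −2, so ξ = 196.1/2 = 98.06 mol/s.
Outlet amounts (n = n₀ + ν ξ):
  D: 523 − 2(98.06) = 326.9
  A: 0 + 1(98.06) = 98.06
  B: 0 + 1(98.06) = 98.06
Total out = 326.9 + 98.06 + 98.06 = 523 mol/s.

523 mol/s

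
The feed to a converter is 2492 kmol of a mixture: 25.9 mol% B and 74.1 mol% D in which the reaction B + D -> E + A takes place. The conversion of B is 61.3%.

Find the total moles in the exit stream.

2490 kmol

B reacted = 0.613 × 645.4 = 395.6 kmol; ν_B = −1, so ξ = 395.6/1 = 395.6 kmol.
Outlet amounts (n = n₀ + ν ξ):
  B: 645.4 − 1(395.6) = 249.8
  D: 1847 − 1(395.6) = 1451
  E: 0 + 1(395.6) = 395.6
  A: 0 + 1(395.6) = 395.6
Total out = 249.8 + 1451 + 395.6 + 395.6 = 2492 kmol.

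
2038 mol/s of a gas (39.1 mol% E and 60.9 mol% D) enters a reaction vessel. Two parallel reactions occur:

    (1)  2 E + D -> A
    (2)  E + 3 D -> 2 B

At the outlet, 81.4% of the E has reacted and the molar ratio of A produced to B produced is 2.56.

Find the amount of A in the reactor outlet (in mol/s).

Conversion of E: E consumed = 0.814 × 796.9 = 648.6 mol/s = 2ξ₁ + 1ξ₂.
Selectivity: 1ξ₁ / (2ξ₂) = 2.56 → ξ₁ = 5.12 ξ₂.
Substitute: (2·5.12 + 1) ξ₂ = 648.6 → ξ₂ = 57.71 mol/s, ξ₁ = 295.5 mol/s.
Outlet amounts (n = n₀ + Σ ν·ξ):
  E: 796.9 − 2(295.5) − 1(57.71) = 148.2
  D: 1241 − 1(295.5) − 3(57.71) = 772.5
  A: 0 + 1(295.5) = 295.5
  B: 0 + 2(57.71) = 115.4

295 mol/s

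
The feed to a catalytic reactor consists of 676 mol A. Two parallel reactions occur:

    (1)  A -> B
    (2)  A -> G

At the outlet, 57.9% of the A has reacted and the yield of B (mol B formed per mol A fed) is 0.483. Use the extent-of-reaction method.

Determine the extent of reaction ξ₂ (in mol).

ξ₂ = 64.9 mol

Yield of B: 1ξ₁ / 676 = 0.483 → ξ₁ = 326.5 mol.
Conversion of A: 1ξ₁ + 1ξ₂ = 0.579 × 676 = 391.4 → ξ₂ = 64.9 mol.
Outlet amounts (n = n₀ + Σ ν·ξ):
  A: 676 − 1(326.5) − 1(64.9) = 284.6
  B: 0 + 1(326.5) = 326.5
  G: 0 + 1(64.9) = 64.9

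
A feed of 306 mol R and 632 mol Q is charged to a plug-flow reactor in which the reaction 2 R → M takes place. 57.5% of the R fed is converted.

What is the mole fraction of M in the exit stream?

R reacted = 0.575 × 306 = 175.9 mol; ν_R = −2, so ξ = 175.9/2 = 87.97 mol.
Outlet amounts (n = n₀ + ν ξ):
  R: 306 − 2(87.97) = 130.1
  M: 0 + 1(87.97) = 87.97
  Q: 632 (inert)
Total out = 850 mol; y_M = 87.97 / 850 = 0.1035.

0.103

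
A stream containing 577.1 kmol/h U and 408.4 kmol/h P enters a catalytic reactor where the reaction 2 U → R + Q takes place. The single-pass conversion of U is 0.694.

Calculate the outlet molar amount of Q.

200 kmol/h

U reacted = 0.694 × 577.1 = 400.5 kmol/h; ν_U = −2, so ξ = 400.5/2 = 200.3 kmol/h.
Outlet amounts (n = n₀ + ν ξ):
  U: 577.1 − 2(200.3) = 176.6
  R: 0 + 1(200.3) = 200.3
  Q: 0 + 1(200.3) = 200.3
  P: 408.4 (inert)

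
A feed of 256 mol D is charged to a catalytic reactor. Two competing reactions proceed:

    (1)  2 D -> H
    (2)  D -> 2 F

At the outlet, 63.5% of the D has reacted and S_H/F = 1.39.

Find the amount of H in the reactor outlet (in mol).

Conversion of D: D consumed = 0.635 × 256 = 162.6 mol = 2ξ₁ + 1ξ₂.
Selectivity: 1ξ₁ / (2ξ₂) = 1.39 → ξ₁ = 2.78 ξ₂.
Substitute: (2·2.78 + 1) ξ₂ = 162.6 → ξ₂ = 24.78 mol, ξ₁ = 68.89 mol.
Outlet amounts (n = n₀ + Σ ν·ξ):
  D: 256 − 2(68.89) − 1(24.78) = 93.44
  H: 0 + 1(68.89) = 68.89
  F: 0 + 2(24.78) = 49.56

68.9 mol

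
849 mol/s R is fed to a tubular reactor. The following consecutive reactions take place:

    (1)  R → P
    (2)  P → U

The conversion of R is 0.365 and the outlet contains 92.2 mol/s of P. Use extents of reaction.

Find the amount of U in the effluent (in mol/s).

Conversion of R: R consumed = 1ξ₁ = 0.365 × 849 → ξ₁ = 309.9 mol/s.
P balance: n_P = 0 + 1ξ₁ − 1ξ₂ = 92.2 → ξ₂ = (1·309.9 − 92.2)/1 = 217.7 mol/s.
Outlet amounts (n = n₀ + Σ ν·ξ):
  R: 849 − 1(309.9) = 539.1
  P: 0 + 1(309.9) − 1(217.7) = 92.2
  U: 0 + 1(217.7) = 217.7

218 mol/s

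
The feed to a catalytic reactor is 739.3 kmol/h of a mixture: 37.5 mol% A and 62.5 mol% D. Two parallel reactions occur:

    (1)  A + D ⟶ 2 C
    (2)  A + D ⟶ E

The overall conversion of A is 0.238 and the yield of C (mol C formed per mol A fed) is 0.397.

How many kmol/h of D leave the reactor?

396 kmol/h

Yield of C: 2ξ₁ / 277.2 = 0.397 → ξ₁ = 55.03 kmol/h.
Conversion of A: 1ξ₁ + 1ξ₂ = 0.238 × 277.2 = 65.98 → ξ₂ = 10.95 kmol/h.
Outlet amounts (n = n₀ + Σ ν·ξ):
  A: 277.2 − 1(55.03) − 1(10.95) = 211.3
  D: 462.1 − 1(55.03) − 1(10.95) = 396.1
  C: 0 + 2(55.03) = 110.1
  E: 0 + 1(10.95) = 10.95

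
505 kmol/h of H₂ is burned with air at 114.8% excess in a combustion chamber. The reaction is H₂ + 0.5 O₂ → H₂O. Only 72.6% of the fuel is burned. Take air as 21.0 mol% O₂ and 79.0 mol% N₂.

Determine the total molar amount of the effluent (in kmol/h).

Stoichiometric O₂ = 0.5 × 505 = 252.5 kmol/h; O₂ fed = 252.5 × 2.148 = 542.4 kmol/h.
N₂ fed = 542.4 × 79/21 = 2040 kmol/h.
Fuel reacted = 0.726 × 505 → ξ = 366.6 kmol/h.
Outlet (n = n₀ + ν ξ):
  H₂: 505 − 1(366.6) = 138.4
  O₂: 542.4 − 0.5(366.6) = 359.1
  N₂: 2040 (inert)
  H₂O: 0 + 1(366.6) = 366.6
Total out = 138.4 + 359.1 + 2040 + 366.6 = 2904 kmol/h.

2900 kmol/h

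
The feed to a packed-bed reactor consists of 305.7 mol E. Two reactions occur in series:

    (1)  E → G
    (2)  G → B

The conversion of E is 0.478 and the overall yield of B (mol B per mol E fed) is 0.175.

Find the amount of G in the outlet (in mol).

Conversion of E: E consumed = 1ξ₁ = 0.478 × 305.7 → ξ₁ = 146.1 mol.
Yield of B: 1ξ₂ / 305.7 = 0.175 → ξ₂ = 53.5 mol.
Outlet amounts (n = n₀ + Σ ν·ξ):
  E: 305.7 − 1(146.1) = 159.6
  G: 0 + 1(146.1) − 1(53.5) = 92.63
  B: 0 + 1(53.5) = 53.5

92.6 mol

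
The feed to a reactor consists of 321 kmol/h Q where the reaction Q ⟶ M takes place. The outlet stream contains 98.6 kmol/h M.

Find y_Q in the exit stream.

For M: n = n₀ + 1ξ → 98.6 = 0 + 1ξ, giving ξ = 98.6 kmol/h.
Outlet amounts (n = n₀ + ν ξ):
  Q: 321 − 1(98.6) = 222.4
  M: 0 + 1(98.6) = 98.6
Total out = 321 kmol/h; y_Q = 222.4 / 321 = 0.6928.

0.693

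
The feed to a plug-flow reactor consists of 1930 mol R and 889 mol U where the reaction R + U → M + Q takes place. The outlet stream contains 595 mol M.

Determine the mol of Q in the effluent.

For M: n = n₀ + 1ξ → 595 = 0 + 1ξ, giving ξ = 595 mol.
Outlet amounts (n = n₀ + ν ξ):
  R: 1930 − 1(595) = 1335
  U: 889 − 1(595) = 294
  M: 0 + 1(595) = 595
  Q: 0 + 1(595) = 595

595 mol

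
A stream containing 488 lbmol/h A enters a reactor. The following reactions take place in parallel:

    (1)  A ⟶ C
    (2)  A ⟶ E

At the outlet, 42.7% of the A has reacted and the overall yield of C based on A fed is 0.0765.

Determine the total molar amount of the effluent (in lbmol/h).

Yield of C: 1ξ₁ / 488 = 0.0765 → ξ₁ = 37.33 lbmol/h.
Conversion of A: 1ξ₁ + 1ξ₂ = 0.427 × 488 = 208.4 → ξ₂ = 171 lbmol/h.
Outlet amounts (n = n₀ + Σ ν·ξ):
  A: 488 − 1(37.33) − 1(171) = 279.6
  C: 0 + 1(37.33) = 37.33
  E: 0 + 1(171) = 171
Total out = 279.6 + 37.33 + 171 = 488 lbmol/h.

488 lbmol/h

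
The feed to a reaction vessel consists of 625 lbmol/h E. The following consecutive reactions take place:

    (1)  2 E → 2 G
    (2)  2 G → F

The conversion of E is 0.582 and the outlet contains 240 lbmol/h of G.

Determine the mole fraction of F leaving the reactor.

Conversion of E: E consumed = 2ξ₁ = 0.582 × 625 → ξ₁ = 181.9 lbmol/h.
G balance: n_G = 0 + 2ξ₁ − 2ξ₂ = 240 → ξ₂ = (2·181.9 − 240)/2 = 61.88 lbmol/h.
Outlet amounts (n = n₀ + Σ ν·ξ):
  E: 625 − 2(181.9) = 261.2
  G: 0 + 2(181.9) − 2(61.88) = 240
  F: 0 + 1(61.88) = 61.88
Total out = 563.1 lbmol/h; y_F = 61.88 / 563.1 = 0.1099.

0.11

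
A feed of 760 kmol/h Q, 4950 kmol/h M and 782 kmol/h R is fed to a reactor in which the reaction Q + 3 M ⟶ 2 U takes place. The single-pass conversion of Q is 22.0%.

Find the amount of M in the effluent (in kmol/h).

4450 kmol/h

Q reacted = 0.22 × 760 = 167.2 kmol/h; ν_Q = −1, so ξ = 167.2/1 = 167.2 kmol/h.
Outlet amounts (n = n₀ + ν ξ):
  Q: 760 − 1(167.2) = 592.8
  M: 4950 − 3(167.2) = 4448
  U: 0 + 2(167.2) = 334.4
  R: 782 (inert)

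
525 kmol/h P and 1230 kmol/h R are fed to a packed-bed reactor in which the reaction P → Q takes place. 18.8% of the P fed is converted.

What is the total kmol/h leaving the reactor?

1760 kmol/h

P reacted = 0.188 × 525 = 98.7 kmol/h; ν_P = −1, so ξ = 98.7/1 = 98.7 kmol/h.
Outlet amounts (n = n₀ + ν ξ):
  P: 525 − 1(98.7) = 426.3
  Q: 0 + 1(98.7) = 98.7
  R: 1230 (inert)
Total out = 426.3 + 98.7 + 1230 = 1755 kmol/h.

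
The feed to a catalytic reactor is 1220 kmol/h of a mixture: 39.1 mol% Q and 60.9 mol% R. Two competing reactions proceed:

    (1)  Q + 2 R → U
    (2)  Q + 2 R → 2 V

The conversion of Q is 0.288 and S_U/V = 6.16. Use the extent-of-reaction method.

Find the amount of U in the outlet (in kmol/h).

127 kmol/h

Conversion of Q: Q consumed = 0.288 × 477 = 137.4 kmol/h = 1ξ₁ + 1ξ₂.
Selectivity: 1ξ₁ / (2ξ₂) = 6.16 → ξ₁ = 12.32 ξ₂.
Substitute: (1·12.32 + 1) ξ₂ = 137.4 → ξ₂ = 10.31 kmol/h, ξ₁ = 127.1 kmol/h.
Outlet amounts (n = n₀ + Σ ν·ξ):
  Q: 477 − 1(127.1) − 1(10.31) = 339.6
  R: 743 − 2(127.1) − 2(10.31) = 468.2
  U: 0 + 1(127.1) = 127.1
  V: 0 + 2(10.31) = 20.63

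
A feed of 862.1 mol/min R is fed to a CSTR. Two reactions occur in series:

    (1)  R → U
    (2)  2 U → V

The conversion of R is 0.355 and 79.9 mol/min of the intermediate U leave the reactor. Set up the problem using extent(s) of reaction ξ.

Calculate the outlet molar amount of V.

113 mol/min

Conversion of R: R consumed = 1ξ₁ = 0.355 × 862.1 → ξ₁ = 306 mol/min.
U balance: n_U = 0 + 1ξ₁ − 2ξ₂ = 79.9 → ξ₂ = (1·306 − 79.9)/2 = 113.1 mol/min.
Outlet amounts (n = n₀ + Σ ν·ξ):
  R: 862.1 − 1(306) = 556.1
  U: 0 + 1(306) − 2(113.1) = 79.9
  V: 0 + 1(113.1) = 113.1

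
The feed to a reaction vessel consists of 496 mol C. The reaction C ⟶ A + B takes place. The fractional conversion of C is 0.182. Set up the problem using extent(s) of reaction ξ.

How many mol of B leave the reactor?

C reacted = 0.182 × 496 = 90.27 mol; ν_C = −1, so ξ = 90.27/1 = 90.27 mol.
Outlet amounts (n = n₀ + ν ξ):
  C: 496 − 1(90.27) = 405.7
  A: 0 + 1(90.27) = 90.27
  B: 0 + 1(90.27) = 90.27

90.3 mol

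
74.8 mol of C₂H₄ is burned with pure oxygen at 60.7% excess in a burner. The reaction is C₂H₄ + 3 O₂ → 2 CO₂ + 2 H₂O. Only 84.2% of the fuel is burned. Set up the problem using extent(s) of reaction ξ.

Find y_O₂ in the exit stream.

0.394

Stoichiometric O₂ = 3 × 74.8 = 224.4 mol; O₂ fed = 224.4 × 1.607 = 360.6 mol.
Fuel reacted = 0.842 × 74.8 → ξ = 62.98 mol.
Outlet (n = n₀ + ν ξ):
  C₂H₄: 74.8 − 1(62.98) = 11.82
  O₂: 360.6 − 3(62.98) = 171.7
  CO₂: 0 + 2(62.98) = 126
  H₂O: 0 + 2(62.98) = 126
Total out = 435.4 mol; y_O₂ = 171.7 / 435.4 = 0.3943.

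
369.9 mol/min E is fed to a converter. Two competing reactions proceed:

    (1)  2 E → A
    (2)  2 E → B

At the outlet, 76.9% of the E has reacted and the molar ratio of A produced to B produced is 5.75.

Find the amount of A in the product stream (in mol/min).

121 mol/min

Conversion of E: E consumed = 0.769 × 369.9 = 284.5 mol/min = 2ξ₁ + 2ξ₂.
Selectivity: 1ξ₁ / (1ξ₂) = 5.75 → ξ₁ = 5.75 ξ₂.
Substitute: (2·5.75 + 2) ξ₂ = 284.5 → ξ₂ = 21.07 mol/min, ξ₁ = 121.2 mol/min.
Outlet amounts (n = n₀ + Σ ν·ξ):
  E: 369.9 − 2(121.2) − 2(21.07) = 85.45
  A: 0 + 1(121.2) = 121.2
  B: 0 + 1(21.07) = 21.07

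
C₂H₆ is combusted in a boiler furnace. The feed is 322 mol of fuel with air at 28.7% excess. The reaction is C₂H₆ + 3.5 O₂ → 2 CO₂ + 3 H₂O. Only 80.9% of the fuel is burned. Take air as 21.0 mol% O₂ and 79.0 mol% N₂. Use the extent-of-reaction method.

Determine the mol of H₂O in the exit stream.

781 mol

Stoichiometric O₂ = 3.5 × 322 = 1127 mol; O₂ fed = 1127 × 1.287 = 1450 mol.
N₂ fed = 1450 × 79/21 = 5456 mol.
Fuel reacted = 0.809 × 322 → ξ = 260.5 mol.
Outlet (n = n₀ + ν ξ):
  C₂H₆: 322 − 1(260.5) = 61.5
  O₂: 1450 − 3.5(260.5) = 538.7
  N₂: 5456 (inert)
  CO₂: 0 + 2(260.5) = 521
  H₂O: 0 + 3(260.5) = 781.5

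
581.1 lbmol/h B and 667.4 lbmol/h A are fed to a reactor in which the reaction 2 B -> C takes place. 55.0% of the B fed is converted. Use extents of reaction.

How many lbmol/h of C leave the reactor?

160 lbmol/h

B reacted = 0.55 × 581.1 = 319.6 lbmol/h; ν_B = −2, so ξ = 319.6/2 = 159.8 lbmol/h.
Outlet amounts (n = n₀ + ν ξ):
  B: 581.1 − 2(159.8) = 261.5
  C: 0 + 1(159.8) = 159.8
  A: 667.4 (inert)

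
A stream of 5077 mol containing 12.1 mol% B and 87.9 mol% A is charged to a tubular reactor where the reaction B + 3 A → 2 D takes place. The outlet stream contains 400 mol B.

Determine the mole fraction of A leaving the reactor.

For B: n = n₀ − 1ξ → 400 = 614.3 − 1ξ, giving ξ = 214.3 mol.
Outlet amounts (n = n₀ + ν ξ):
  B: 614.3 − 1(214.3) = 400
  A: 4463 − 3(214.3) = 3820
  D: 0 + 2(214.3) = 428.6
Total out = 4648 mol; y_A = 3820 / 4648 = 0.8217.

0.822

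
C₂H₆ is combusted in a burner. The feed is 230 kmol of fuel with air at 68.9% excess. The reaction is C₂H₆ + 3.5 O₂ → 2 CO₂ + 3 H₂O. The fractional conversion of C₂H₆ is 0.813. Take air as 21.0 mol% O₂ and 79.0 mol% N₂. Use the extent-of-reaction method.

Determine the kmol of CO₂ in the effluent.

374 kmol

Stoichiometric O₂ = 3.5 × 230 = 805 kmol; O₂ fed = 805 × 1.689 = 1360 kmol.
N₂ fed = 1360 × 79/21 = 5115 kmol.
Fuel reacted = 0.813 × 230 → ξ = 187 kmol.
Outlet (n = n₀ + ν ξ):
  C₂H₆: 230 − 1(187) = 43.01
  O₂: 1360 − 3.5(187) = 705.2
  N₂: 5115 (inert)
  CO₂: 0 + 2(187) = 374
  H₂O: 0 + 3(187) = 561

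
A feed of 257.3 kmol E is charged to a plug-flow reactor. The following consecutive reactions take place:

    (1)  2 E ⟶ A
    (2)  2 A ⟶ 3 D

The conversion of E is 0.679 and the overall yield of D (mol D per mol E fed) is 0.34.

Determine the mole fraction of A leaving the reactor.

Conversion of E: E consumed = 2ξ₁ = 0.679 × 257.3 → ξ₁ = 87.35 kmol.
Yield of D: 3ξ₂ / 257.3 = 0.34 → ξ₂ = 29.16 kmol.
Outlet amounts (n = n₀ + Σ ν·ξ):
  E: 257.3 − 2(87.35) = 82.59
  A: 0 + 1(87.35) − 2(29.16) = 29.03
  D: 0 + 3(29.16) = 87.48
Total out = 199.1 kmol; y_A = 29.03 / 199.1 = 0.1458.

0.146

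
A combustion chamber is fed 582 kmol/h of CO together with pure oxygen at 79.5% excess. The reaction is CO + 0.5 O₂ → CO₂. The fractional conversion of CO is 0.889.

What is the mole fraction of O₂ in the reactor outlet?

Stoichiometric O₂ = 0.5 × 582 = 291 kmol/h; O₂ fed = 291 × 1.795 = 522.3 kmol/h.
Fuel reacted = 0.889 × 582 → ξ = 517.4 kmol/h.
Outlet (n = n₀ + ν ξ):
  CO: 582 − 1(517.4) = 64.6
  O₂: 522.3 − 0.5(517.4) = 263.6
  CO₂: 0 + 1(517.4) = 517.4
Total out = 845.6 kmol/h; y_O₂ = 263.6 / 845.6 = 0.3118.

0.312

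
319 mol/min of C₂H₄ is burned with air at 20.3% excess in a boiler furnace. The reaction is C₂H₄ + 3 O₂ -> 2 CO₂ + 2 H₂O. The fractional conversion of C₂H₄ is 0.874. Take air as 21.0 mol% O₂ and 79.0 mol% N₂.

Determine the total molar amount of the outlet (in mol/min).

5800 mol/min

Stoichiometric O₂ = 3 × 319 = 957 mol/min; O₂ fed = 957 × 1.203 = 1151 mol/min.
N₂ fed = 1151 × 79/21 = 4331 mol/min.
Fuel reacted = 0.874 × 319 → ξ = 278.8 mol/min.
Outlet (n = n₀ + ν ξ):
  C₂H₄: 319 − 1(278.8) = 40.19
  O₂: 1151 − 3(278.8) = 314.9
  N₂: 4331 (inert)
  CO₂: 0 + 2(278.8) = 557.6
  H₂O: 0 + 2(278.8) = 557.6
Total out = 40.19 + 314.9 + 4331 + 557.6 + 557.6 = 5801 mol/min.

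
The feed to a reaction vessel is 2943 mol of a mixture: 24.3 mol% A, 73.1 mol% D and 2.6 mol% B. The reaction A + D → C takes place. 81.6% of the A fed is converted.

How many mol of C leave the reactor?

584 mol

A reacted = 0.816 × 715.1 = 583.6 mol; ν_A = −1, so ξ = 583.6/1 = 583.6 mol.
Outlet amounts (n = n₀ + ν ξ):
  A: 715.1 − 1(583.6) = 131.6
  D: 2151 − 1(583.6) = 1568
  C: 0 + 1(583.6) = 583.6
  B: 76.52 (inert)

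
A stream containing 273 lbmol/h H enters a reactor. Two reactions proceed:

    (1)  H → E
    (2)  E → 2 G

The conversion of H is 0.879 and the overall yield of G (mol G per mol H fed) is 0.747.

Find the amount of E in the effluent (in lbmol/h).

Conversion of H: H consumed = 1ξ₁ = 0.879 × 273 → ξ₁ = 240 lbmol/h.
Yield of G: 2ξ₂ / 273 = 0.747 → ξ₂ = 102 lbmol/h.
Outlet amounts (n = n₀ + Σ ν·ξ):
  H: 273 − 1(240) = 33.03
  E: 0 + 1(240) − 1(102) = 138
  G: 0 + 2(102) = 203.9

138 lbmol/h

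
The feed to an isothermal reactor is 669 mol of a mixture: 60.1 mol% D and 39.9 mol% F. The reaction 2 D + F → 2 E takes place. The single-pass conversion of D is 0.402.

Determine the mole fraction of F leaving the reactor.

0.316

D reacted = 0.402 × 402.1 = 161.6 mol; ν_D = −2, so ξ = 161.6/2 = 80.82 mol.
Outlet amounts (n = n₀ + ν ξ):
  D: 402.1 − 2(80.82) = 240.4
  F: 266.9 − 1(80.82) = 186.1
  E: 0 + 2(80.82) = 161.6
Total out = 588.2 mol; y_F = 186.1 / 588.2 = 0.3164.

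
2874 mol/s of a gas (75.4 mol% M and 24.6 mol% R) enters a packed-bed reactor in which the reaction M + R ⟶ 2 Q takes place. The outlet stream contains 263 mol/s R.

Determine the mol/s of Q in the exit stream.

888 mol/s

For R: n = n₀ − 1ξ → 263 = 707 − 1ξ, giving ξ = 444 mol/s.
Outlet amounts (n = n₀ + ν ξ):
  M: 2167 − 1(444) = 1723
  R: 707 − 1(444) = 263
  Q: 0 + 2(444) = 888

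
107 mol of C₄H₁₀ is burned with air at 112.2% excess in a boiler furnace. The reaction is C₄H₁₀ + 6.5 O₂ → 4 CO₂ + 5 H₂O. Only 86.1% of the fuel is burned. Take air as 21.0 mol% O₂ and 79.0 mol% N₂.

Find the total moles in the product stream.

Stoichiometric O₂ = 6.5 × 107 = 695.5 mol; O₂ fed = 695.5 × 2.122 = 1476 mol.
N₂ fed = 1476 × 79/21 = 5552 mol.
Fuel reacted = 0.861 × 107 → ξ = 92.13 mol.
Outlet (n = n₀ + ν ξ):
  C₄H₁₀: 107 − 1(92.13) = 14.87
  O₂: 1476 − 6.5(92.13) = 877
  N₂: 5552 (inert)
  CO₂: 0 + 4(92.13) = 368.5
  H₂O: 0 + 5(92.13) = 460.6
Total out = 14.87 + 877 + 5552 + 368.5 + 460.6 = 7273 mol.

7270 mol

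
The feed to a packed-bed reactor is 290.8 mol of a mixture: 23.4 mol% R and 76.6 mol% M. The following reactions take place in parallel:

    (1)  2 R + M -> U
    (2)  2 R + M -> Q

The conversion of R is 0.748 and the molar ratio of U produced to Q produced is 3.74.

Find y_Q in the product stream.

Conversion of R: R consumed = 0.748 × 68.05 = 50.9 mol = 2ξ₁ + 2ξ₂.
Selectivity: 1ξ₁ / (1ξ₂) = 3.74 → ξ₁ = 3.74 ξ₂.
Substitute: (2·3.74 + 2) ξ₂ = 50.9 → ξ₂ = 5.369 mol, ξ₁ = 20.08 mol.
Outlet amounts (n = n₀ + Σ ν·ξ):
  R: 68.05 − 2(20.08) − 2(5.369) = 17.15
  M: 222.8 − 1(20.08) − 1(5.369) = 197.3
  U: 0 + 1(20.08) = 20.08
  Q: 0 + 1(5.369) = 5.369
Total out = 239.9 mol; y_Q = 5.369 / 239.9 = 0.02238.

0.0224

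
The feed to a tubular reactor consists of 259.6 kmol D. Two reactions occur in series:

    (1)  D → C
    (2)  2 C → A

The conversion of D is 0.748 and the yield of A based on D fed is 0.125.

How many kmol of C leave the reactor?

129 kmol

Conversion of D: D consumed = 1ξ₁ = 0.748 × 259.6 → ξ₁ = 194.2 kmol.
Yield of A: 1ξ₂ / 259.6 = 0.125 → ξ₂ = 32.45 kmol.
Outlet amounts (n = n₀ + Σ ν·ξ):
  D: 259.6 − 1(194.2) = 65.42
  C: 0 + 1(194.2) − 2(32.45) = 129.3
  A: 0 + 1(32.45) = 32.45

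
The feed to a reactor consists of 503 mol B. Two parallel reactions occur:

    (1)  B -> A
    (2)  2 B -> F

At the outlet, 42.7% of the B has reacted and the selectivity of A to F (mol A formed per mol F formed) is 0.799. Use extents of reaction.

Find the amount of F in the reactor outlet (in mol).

76.7 mol

Conversion of B: B consumed = 0.427 × 503 = 214.8 mol = 1ξ₁ + 2ξ₂.
Selectivity: 1ξ₁ / (1ξ₂) = 0.799 → ξ₁ = 0.799 ξ₂.
Substitute: (1·0.799 + 2) ξ₂ = 214.8 → ξ₂ = 76.73 mol, ξ₁ = 61.31 mol.
Outlet amounts (n = n₀ + Σ ν·ξ):
  B: 503 − 1(61.31) − 2(76.73) = 288.2
  A: 0 + 1(61.31) = 61.31
  F: 0 + 1(76.73) = 76.73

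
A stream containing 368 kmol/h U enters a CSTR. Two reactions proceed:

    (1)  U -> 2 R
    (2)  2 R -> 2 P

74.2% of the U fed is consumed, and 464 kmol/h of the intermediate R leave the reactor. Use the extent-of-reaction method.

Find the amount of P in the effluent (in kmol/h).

82.1 kmol/h

Conversion of U: U consumed = 1ξ₁ = 0.742 × 368 → ξ₁ = 273.1 kmol/h.
R balance: n_R = 0 + 2ξ₁ − 2ξ₂ = 464 → ξ₂ = (2·273.1 − 464)/2 = 41.06 kmol/h.
Outlet amounts (n = n₀ + Σ ν·ξ):
  U: 368 − 1(273.1) = 94.94
  R: 0 + 2(273.1) − 2(41.06) = 464
  P: 0 + 2(41.06) = 82.11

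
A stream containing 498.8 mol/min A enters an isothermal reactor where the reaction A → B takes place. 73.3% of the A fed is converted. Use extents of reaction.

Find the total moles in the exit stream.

499 mol/min

A reacted = 0.733 × 498.8 = 365.6 mol/min; ν_A = −1, so ξ = 365.6/1 = 365.6 mol/min.
Outlet amounts (n = n₀ + ν ξ):
  A: 498.8 − 1(365.6) = 133.2
  B: 0 + 1(365.6) = 365.6
Total out = 133.2 + 365.6 = 498.8 mol/min.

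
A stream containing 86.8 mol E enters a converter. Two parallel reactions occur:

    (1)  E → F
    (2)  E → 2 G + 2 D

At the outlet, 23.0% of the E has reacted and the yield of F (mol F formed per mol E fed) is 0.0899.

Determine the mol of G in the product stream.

24.3 mol

Yield of F: 1ξ₁ / 86.8 = 0.0899 → ξ₁ = 7.803 mol.
Conversion of E: 1ξ₁ + 1ξ₂ = 0.23 × 86.8 = 19.96 → ξ₂ = 12.16 mol.
Outlet amounts (n = n₀ + Σ ν·ξ):
  E: 86.8 − 1(7.803) − 1(12.16) = 66.84
  F: 0 + 1(7.803) = 7.803
  G: 0 + 2(12.16) = 24.32
  D: 0 + 2(12.16) = 24.32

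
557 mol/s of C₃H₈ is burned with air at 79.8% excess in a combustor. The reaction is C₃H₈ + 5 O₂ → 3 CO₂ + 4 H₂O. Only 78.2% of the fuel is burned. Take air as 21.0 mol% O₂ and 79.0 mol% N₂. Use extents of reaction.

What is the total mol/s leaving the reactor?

Stoichiometric O₂ = 5 × 557 = 2785 mol/s; O₂ fed = 2785 × 1.798 = 5007 mol/s.
N₂ fed = 5007 × 79/21 = 18840 mol/s.
Fuel reacted = 0.782 × 557 → ξ = 435.6 mol/s.
Outlet (n = n₀ + ν ξ):
  C₃H₈: 557 − 1(435.6) = 121.4
  O₂: 5007 − 5(435.6) = 2830
  N₂: 18840 (inert)
  CO₂: 0 + 3(435.6) = 1307
  H₂O: 0 + 4(435.6) = 1742
Total out = 121.4 + 2830 + 18840 + 1307 + 1742 = 24840 mol/s.

24800 mol/s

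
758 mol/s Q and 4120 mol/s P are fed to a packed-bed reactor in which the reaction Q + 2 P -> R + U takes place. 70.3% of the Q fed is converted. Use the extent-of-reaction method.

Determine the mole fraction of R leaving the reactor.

0.123

Q reacted = 0.703 × 758 = 532.9 mol/s; ν_Q = −1, so ξ = 532.9/1 = 532.9 mol/s.
Outlet amounts (n = n₀ + ν ξ):
  Q: 758 − 1(532.9) = 225.1
  P: 4120 − 2(532.9) = 3054
  R: 0 + 1(532.9) = 532.9
  U: 0 + 1(532.9) = 532.9
Total out = 4345 mol/s; y_R = 532.9 / 4345 = 0.1226.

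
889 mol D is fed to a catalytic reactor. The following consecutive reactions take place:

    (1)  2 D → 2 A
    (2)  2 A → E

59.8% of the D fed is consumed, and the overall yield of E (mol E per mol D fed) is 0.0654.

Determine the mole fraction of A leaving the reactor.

Conversion of D: D consumed = 2ξ₁ = 0.598 × 889 → ξ₁ = 265.8 mol.
Yield of E: 1ξ₂ / 889 = 0.0654 → ξ₂ = 58.14 mol.
Outlet amounts (n = n₀ + Σ ν·ξ):
  D: 889 − 2(265.8) = 357.4
  A: 0 + 2(265.8) − 2(58.14) = 415.3
  E: 0 + 1(58.14) = 58.14
Total out = 830.9 mol; y_A = 415.3 / 830.9 = 0.4999.

0.5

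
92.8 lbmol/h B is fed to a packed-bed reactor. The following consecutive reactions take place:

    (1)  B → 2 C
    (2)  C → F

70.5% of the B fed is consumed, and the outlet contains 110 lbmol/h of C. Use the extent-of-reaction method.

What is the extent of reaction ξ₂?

Conversion of B: B consumed = 1ξ₁ = 0.705 × 92.8 → ξ₁ = 65.42 lbmol/h.
C balance: n_C = 0 + 2ξ₁ − 1ξ₂ = 110 → ξ₂ = (2·65.42 − 110)/1 = 20.85 lbmol/h.
Outlet amounts (n = n₀ + Σ ν·ξ):
  B: 92.8 − 1(65.42) = 27.38
  C: 0 + 2(65.42) − 1(20.85) = 110
  F: 0 + 1(20.85) = 20.85

ξ₂ = 20.8 lbmol/h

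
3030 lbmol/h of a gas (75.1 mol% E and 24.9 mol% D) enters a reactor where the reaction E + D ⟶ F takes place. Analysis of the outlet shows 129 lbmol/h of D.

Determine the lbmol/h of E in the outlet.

1650 lbmol/h

For D: n = n₀ − 1ξ → 129 = 754.5 − 1ξ, giving ξ = 625.5 lbmol/h.
Outlet amounts (n = n₀ + ν ξ):
  E: 2276 − 1(625.5) = 1650
  D: 754.5 − 1(625.5) = 129
  F: 0 + 1(625.5) = 625.5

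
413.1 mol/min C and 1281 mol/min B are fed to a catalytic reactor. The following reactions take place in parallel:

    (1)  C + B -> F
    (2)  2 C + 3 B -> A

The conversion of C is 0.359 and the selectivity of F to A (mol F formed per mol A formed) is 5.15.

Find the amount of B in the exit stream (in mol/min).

Conversion of C: C consumed = 0.359 × 413.1 = 148.3 mol/min = 1ξ₁ + 2ξ₂.
Selectivity: 1ξ₁ / (1ξ₂) = 5.15 → ξ₁ = 5.15 ξ₂.
Substitute: (1·5.15 + 2) ξ₂ = 148.3 → ξ₂ = 20.74 mol/min, ξ₁ = 106.8 mol/min.
Outlet amounts (n = n₀ + Σ ν·ξ):
  C: 413.1 − 1(106.8) − 2(20.74) = 264.8
  B: 1281 − 1(106.8) − 3(20.74) = 1112
  F: 0 + 1(106.8) = 106.8
  A: 0 + 1(20.74) = 20.74

1110 mol/min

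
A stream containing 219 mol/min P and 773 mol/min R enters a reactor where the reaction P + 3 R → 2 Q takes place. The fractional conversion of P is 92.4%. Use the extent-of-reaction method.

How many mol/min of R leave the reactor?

P reacted = 0.924 × 219 = 202.4 mol/min; ν_P = −1, so ξ = 202.4/1 = 202.4 mol/min.
Outlet amounts (n = n₀ + ν ξ):
  P: 219 − 1(202.4) = 16.64
  R: 773 − 3(202.4) = 165.9
  Q: 0 + 2(202.4) = 404.7

166 mol/min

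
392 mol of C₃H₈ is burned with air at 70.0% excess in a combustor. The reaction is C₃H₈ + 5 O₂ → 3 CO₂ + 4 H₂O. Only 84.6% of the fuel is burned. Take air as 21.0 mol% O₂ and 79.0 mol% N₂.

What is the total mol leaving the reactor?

16600 mol

Stoichiometric O₂ = 5 × 392 = 1960 mol; O₂ fed = 1960 × 1.700 = 3332 mol.
N₂ fed = 3332 × 79/21 = 12530 mol.
Fuel reacted = 0.846 × 392 → ξ = 331.6 mol.
Outlet (n = n₀ + ν ξ):
  C₃H₈: 392 − 1(331.6) = 60.37
  O₂: 3332 − 5(331.6) = 1674
  N₂: 12530 (inert)
  CO₂: 0 + 3(331.6) = 994.9
  H₂O: 0 + 4(331.6) = 1327
Total out = 60.37 + 1674 + 12530 + 994.9 + 1327 = 16590 mol.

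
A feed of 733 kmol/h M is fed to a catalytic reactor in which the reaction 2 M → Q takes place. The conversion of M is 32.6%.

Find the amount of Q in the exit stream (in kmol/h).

119 kmol/h

M reacted = 0.326 × 733 = 239 kmol/h; ν_M = −2, so ξ = 239/2 = 119.5 kmol/h.
Outlet amounts (n = n₀ + ν ξ):
  M: 733 − 2(119.5) = 494
  Q: 0 + 1(119.5) = 119.5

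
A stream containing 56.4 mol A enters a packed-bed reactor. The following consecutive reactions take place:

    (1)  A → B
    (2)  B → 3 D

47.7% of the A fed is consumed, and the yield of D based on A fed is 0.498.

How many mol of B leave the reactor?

Conversion of A: A consumed = 1ξ₁ = 0.477 × 56.4 → ξ₁ = 26.9 mol.
Yield of D: 3ξ₂ / 56.4 = 0.498 → ξ₂ = 9.362 mol.
Outlet amounts (n = n₀ + Σ ν·ξ):
  A: 56.4 − 1(26.9) = 29.5
  B: 0 + 1(26.9) − 1(9.362) = 17.54
  D: 0 + 3(9.362) = 28.09

17.5 mol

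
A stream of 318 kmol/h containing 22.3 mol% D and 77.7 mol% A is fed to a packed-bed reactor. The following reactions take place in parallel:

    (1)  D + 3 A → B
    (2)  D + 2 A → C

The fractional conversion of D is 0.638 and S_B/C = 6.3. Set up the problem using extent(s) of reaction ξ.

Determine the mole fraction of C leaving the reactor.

0.0329

Conversion of D: D consumed = 0.638 × 70.91 = 45.24 kmol/h = 1ξ₁ + 1ξ₂.
Selectivity: 1ξ₁ / (1ξ₂) = 6.3 → ξ₁ = 6.3 ξ₂.
Substitute: (1·6.3 + 1) ξ₂ = 45.24 → ξ₂ = 6.198 kmol/h, ξ₁ = 39.05 kmol/h.
Outlet amounts (n = n₀ + Σ ν·ξ):
  D: 70.91 − 1(39.05) − 1(6.198) = 25.67
  A: 247.1 − 3(39.05) − 2(6.198) = 117.6
  B: 0 + 1(39.05) = 39.05
  C: 0 + 1(6.198) = 6.198
Total out = 188.5 kmol/h; y_C = 6.198 / 188.5 = 0.03288.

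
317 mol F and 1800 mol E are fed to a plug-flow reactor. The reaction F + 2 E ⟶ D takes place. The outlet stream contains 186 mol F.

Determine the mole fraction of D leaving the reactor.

For F: n = n₀ − 1ξ → 186 = 317 − 1ξ, giving ξ = 131 mol.
Outlet amounts (n = n₀ + ν ξ):
  F: 317 − 1(131) = 186
  E: 1800 − 2(131) = 1538
  D: 0 + 1(131) = 131
Total out = 1855 mol; y_D = 131 / 1855 = 0.07062.

0.0706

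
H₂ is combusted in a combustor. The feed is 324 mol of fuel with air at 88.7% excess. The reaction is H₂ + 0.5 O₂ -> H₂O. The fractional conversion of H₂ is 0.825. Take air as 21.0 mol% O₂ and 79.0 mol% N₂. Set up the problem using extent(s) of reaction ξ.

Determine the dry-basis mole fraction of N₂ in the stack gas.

0.834

Stoichiometric O₂ = 0.5 × 324 = 162 mol; O₂ fed = 162 × 1.887 = 305.7 mol.
N₂ fed = 305.7 × 79/21 = 1150 mol.
Fuel reacted = 0.825 × 324 → ξ = 267.3 mol.
Outlet (n = n₀ + ν ξ):
  H₂: 324 − 1(267.3) = 56.7
  O₂: 305.7 − 0.5(267.3) = 172
  N₂: 1150 (inert)
  H₂O: 0 + 1(267.3) = 267.3
Dry total = 1379 mol; y_N₂ (dry) = 1150 / 1379 = 0.8341.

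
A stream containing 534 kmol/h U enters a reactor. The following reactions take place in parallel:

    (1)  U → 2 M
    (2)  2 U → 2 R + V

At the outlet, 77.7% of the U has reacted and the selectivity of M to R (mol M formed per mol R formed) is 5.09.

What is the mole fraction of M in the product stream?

0.669

Conversion of U: U consumed = 0.777 × 534 = 414.9 kmol/h = 1ξ₁ + 2ξ₂.
Selectivity: 2ξ₁ / (2ξ₂) = 5.09 → ξ₁ = 5.09 ξ₂.
Substitute: (1·5.09 + 2) ξ₂ = 414.9 → ξ₂ = 58.52 kmol/h, ξ₁ = 297.9 kmol/h.
Outlet amounts (n = n₀ + Σ ν·ξ):
  U: 534 − 1(297.9) − 2(58.52) = 119.1
  M: 0 + 2(297.9) = 595.7
  R: 0 + 2(58.52) = 117
  V: 0 + 1(58.52) = 58.52
Total out = 890.4 kmol/h; y_M = 595.7 / 890.4 = 0.6691.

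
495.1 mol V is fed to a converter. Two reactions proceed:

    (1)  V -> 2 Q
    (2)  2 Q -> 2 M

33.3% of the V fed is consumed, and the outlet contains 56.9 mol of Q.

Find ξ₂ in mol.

ξ₂ = 136 mol

Conversion of V: V consumed = 1ξ₁ = 0.333 × 495.1 → ξ₁ = 164.9 mol.
Q balance: n_Q = 0 + 2ξ₁ − 2ξ₂ = 56.9 → ξ₂ = (2·164.9 − 56.9)/2 = 136.4 mol.
Outlet amounts (n = n₀ + Σ ν·ξ):
  V: 495.1 − 1(164.9) = 330.2
  Q: 0 + 2(164.9) − 2(136.4) = 56.9
  M: 0 + 2(136.4) = 272.8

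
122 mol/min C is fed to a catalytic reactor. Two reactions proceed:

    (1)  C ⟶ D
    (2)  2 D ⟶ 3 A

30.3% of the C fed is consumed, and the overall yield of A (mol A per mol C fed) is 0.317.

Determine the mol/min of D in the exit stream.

Conversion of C: C consumed = 1ξ₁ = 0.303 × 122 → ξ₁ = 36.97 mol/min.
Yield of A: 3ξ₂ / 122 = 0.317 → ξ₂ = 12.89 mol/min.
Outlet amounts (n = n₀ + Σ ν·ξ):
  C: 122 − 1(36.97) = 85.03
  D: 0 + 1(36.97) − 2(12.89) = 11.18
  A: 0 + 3(12.89) = 38.67

11.2 mol/min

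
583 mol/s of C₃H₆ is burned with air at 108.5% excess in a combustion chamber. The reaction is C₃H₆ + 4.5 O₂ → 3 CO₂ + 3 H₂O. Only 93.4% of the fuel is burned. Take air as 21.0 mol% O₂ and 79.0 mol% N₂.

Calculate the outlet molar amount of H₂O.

1630 mol/s

Stoichiometric O₂ = 4.5 × 583 = 2624 mol/s; O₂ fed = 2624 × 2.085 = 5470 mol/s.
N₂ fed = 5470 × 79/21 = 20580 mol/s.
Fuel reacted = 0.934 × 583 → ξ = 544.5 mol/s.
Outlet (n = n₀ + ν ξ):
  C₃H₆: 583 − 1(544.5) = 38.48
  O₂: 5470 − 4.5(544.5) = 3020
  N₂: 20580 (inert)
  CO₂: 0 + 3(544.5) = 1634
  H₂O: 0 + 3(544.5) = 1634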